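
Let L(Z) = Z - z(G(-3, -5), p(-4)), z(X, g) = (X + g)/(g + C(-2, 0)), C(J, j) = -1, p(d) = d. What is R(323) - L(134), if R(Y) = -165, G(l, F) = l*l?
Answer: -300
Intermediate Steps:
G(l, F) = l²
z(X, g) = (X + g)/(-1 + g) (z(X, g) = (X + g)/(g - 1) = (X + g)/(-1 + g))
L(Z) = 1 + Z (L(Z) = Z - ((-3)² - 4)/(-1 - 4) = Z - (9 - 4)/(-5) = Z - (-1)*5/5 = Z - 1*(-1) = Z + 1 = 1 + Z)
R(323) - L(134) = -165 - (1 + 134) = -165 - 1*135 = -165 - 135 = -300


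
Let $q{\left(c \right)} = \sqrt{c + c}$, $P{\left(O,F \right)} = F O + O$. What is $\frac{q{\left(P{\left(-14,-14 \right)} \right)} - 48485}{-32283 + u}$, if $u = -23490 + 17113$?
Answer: $\frac{9697}{7732} - \frac{\sqrt{91}}{19330} \approx 1.2536$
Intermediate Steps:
$P{\left(O,F \right)} = O + F O$
$q{\left(c \right)} = \sqrt{2} \sqrt{c}$ ($q{\left(c \right)} = \sqrt{2 c} = \sqrt{2} \sqrt{c}$)
$u = -6377$
$\frac{q{\left(P{\left(-14,-14 \right)} \right)} - 48485}{-32283 + u} = \frac{\sqrt{2} \sqrt{- 14 \left(1 - 14\right)} - 48485}{-32283 - 6377} = \frac{\sqrt{2} \sqrt{\left(-14\right) \left(-13\right)} - 48485}{-38660} = \left(\sqrt{2} \sqrt{182} - 48485\right) \left(- \frac{1}{38660}\right) = \left(2 \sqrt{91} - 48485\right) \left(- \frac{1}{38660}\right) = \left(-48485 + 2 \sqrt{91}\right) \left(- \frac{1}{38660}\right) = \frac{9697}{7732} - \frac{\sqrt{91}}{19330}$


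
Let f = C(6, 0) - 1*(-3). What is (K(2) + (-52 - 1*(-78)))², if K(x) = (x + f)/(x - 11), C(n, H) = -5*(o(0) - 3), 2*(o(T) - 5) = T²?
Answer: 57121/81 ≈ 705.20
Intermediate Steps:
o(T) = 5 + T²/2
C(n, H) = -10 (C(n, H) = -5*((5 + (½)*0²) - 3) = -5*((5 + (½)*0) - 3) = -5*((5 + 0) - 3) = -5*(5 - 3) = -5*2 = -10)
f = -7 (f = -10 - 1*(-3) = -10 + 3 = -7)
K(x) = (-7 + x)/(-11 + x) (K(x) = (x - 7)/(x - 11) = (-7 + x)/(-11 + x))
(K(2) + (-52 - 1*(-78)))² = ((-7 + 2)/(-11 + 2) + (-52 - 1*(-78)))² = (-5/(-9) + (-52 + 78))² = (-⅑*(-5) + 26)² = (5/9 + 26)² = (239/9)² = 57121/81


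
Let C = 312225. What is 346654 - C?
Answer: 34429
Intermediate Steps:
346654 - C = 346654 - 1*312225 = 346654 - 312225 = 34429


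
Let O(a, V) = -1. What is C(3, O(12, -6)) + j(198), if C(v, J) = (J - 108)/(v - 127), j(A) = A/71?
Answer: 32291/8804 ≈ 3.6678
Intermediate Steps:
j(A) = A/71 (j(A) = A*(1/71) = A/71)
C(v, J) = (-108 + J)/(-127 + v)
C(3, O(12, -6)) + j(198) = (-108 - 1)/(-127 + 3) + (1/71)*198 = -109/(-124) + 198/71 = -1/124*(-109) + 198/71 = 109/124 + 198/71 = 32291/8804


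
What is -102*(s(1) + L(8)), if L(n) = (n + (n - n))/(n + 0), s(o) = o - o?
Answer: -102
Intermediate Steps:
s(o) = 0
L(n) = 1 (L(n) = (n + 0)/n = n/n = 1)
-102*(s(1) + L(8)) = -102*(0 + 1) = -102*1 = -102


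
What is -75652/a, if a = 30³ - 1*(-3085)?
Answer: -75652/30085 ≈ -2.5146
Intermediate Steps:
a = 30085 (a = 27000 + 3085 = 30085)
-75652/a = -75652/30085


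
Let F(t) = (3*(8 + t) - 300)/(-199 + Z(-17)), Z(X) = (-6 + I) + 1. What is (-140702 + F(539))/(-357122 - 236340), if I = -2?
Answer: 28985953/122253172 ≈ 0.23710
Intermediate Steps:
Z(X) = -7 (Z(X) = (-6 - 2) + 1 = -8 + 1 = -7)
F(t) = 138/103 - 3*t/206 (F(t) = (3*(8 + t) - 300)/(-199 - 7) = ((24 + 3*t) - 300)/(-206) = (-276 + 3*t)*(-1/206) = 138/103 - 3*t/206)
(-140702 + F(539))/(-357122 - 236340) = (-140702 + (138/103 - 3/206*539))/(-357122 - 236340) = (-140702 + (138/103 - 1617/206))/(-593462) = (-140702 - 1341/206)*(-1/593462) = -28985953/206*(-1/593462) = 28985953/122253172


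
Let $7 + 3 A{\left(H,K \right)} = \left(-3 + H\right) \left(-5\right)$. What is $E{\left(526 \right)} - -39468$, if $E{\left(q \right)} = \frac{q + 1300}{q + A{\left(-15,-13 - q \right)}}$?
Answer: $\frac{5960166}{151} \approx 39471.0$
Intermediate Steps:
$A{\left(H,K \right)} = \frac{8}{3} - \frac{5 H}{3}$ ($A{\left(H,K \right)} = - \frac{7}{3} + \frac{\left(-3 + H\right) \left(-5\right)}{3} = - \frac{7}{3} + \frac{15 - 5 H}{3} = - \frac{7}{3} - \left(-5 + \frac{5 H}{3}\right) = \frac{8}{3} - \frac{5 H}{3}$)
$E{\left(q \right)} = \frac{1300 + q}{\frac{83}{3} + q}$ ($E{\left(q \right)} = \frac{q + 1300}{q + \left(\frac{8}{3} - -25\right)} = \frac{1300 + q}{q + \left(\frac{8}{3} + 25\right)} = \frac{1300 + q}{q + \frac{83}{3}} = \frac{1300 + q}{\frac{83}{3} + q}$)
$E{\left(526 \right)} - -39468 = \frac{3 \left(1300 + 526\right)}{83 + 3 \cdot 526} - -39468 = 3 \frac{1}{83 + 1578} \cdot 1826 + 39468 = 3 \cdot \frac{1}{1661} \cdot 1826 + 39468 = \frac{498}{151} + 39468 = \frac{5960166}{151}$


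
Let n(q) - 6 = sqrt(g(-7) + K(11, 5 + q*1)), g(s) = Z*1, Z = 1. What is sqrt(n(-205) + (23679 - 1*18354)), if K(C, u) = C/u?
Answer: sqrt(533100 + 15*sqrt(42))/10 ≈ 73.020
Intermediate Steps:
g(s) = 1 (g(s) = 1*1 = 1)
n(q) = 6 + sqrt(1 + 11/(5 + q)) (n(q) = 6 + sqrt(1 + 11/(5 + q*1)) = 6 + sqrt(1 + 11/(5 + q)))
sqrt(n(-205) + (23679 - 1*18354)) = sqrt((6 + sqrt((16 - 205)/(5 - 205))) + (23679 - 1*18354)) = sqrt((6 + sqrt(-189/(-200))) + (23679 - 18354)) = sqrt((6 + sqrt(-1/200*(-189))) + 5325) = sqrt((6 + sqrt(189/200)) + 5325) = sqrt((6 + 3*sqrt(42)/20) + 5325) = sqrt(5331 + 3*sqrt(42)/20)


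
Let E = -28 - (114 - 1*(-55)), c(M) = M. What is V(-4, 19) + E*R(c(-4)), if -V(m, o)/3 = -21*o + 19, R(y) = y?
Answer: 1928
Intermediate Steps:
V(m, o) = -57 + 63*o (V(m, o) = -3*(-21*o + 19) = -3*(19 - 21*o) = -57 + 63*o)
E = -197 (E = -28 - (114 + 55) = -28 - 1*169 = -28 - 169 = -197)
V(-4, 19) + E*R(c(-4)) = (-57 + 63*19) - 197*(-4) = (-57 + 1197) + 788 = 1140 + 788 = 1928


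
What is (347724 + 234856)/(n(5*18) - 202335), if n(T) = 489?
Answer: -291290/100923 ≈ -2.8863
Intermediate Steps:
(347724 + 234856)/(n(5*18) - 202335) = (347724 + 234856)/(489 - 202335) = 582580/(-201846) = 582580*(-1/201846) = -291290/100923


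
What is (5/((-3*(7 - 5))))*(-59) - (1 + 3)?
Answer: 271/6 ≈ 45.167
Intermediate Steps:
(5/((-3*(7 - 5))))*(-59) - (1 + 3) = (5/((-3*2)))*(-59) - 1*4 = (5/(-6))*(-59) - 4 = (5*(-⅙))*(-59) - 4 = -⅚*(-59) - 4 = 295/6 - 4 = 271/6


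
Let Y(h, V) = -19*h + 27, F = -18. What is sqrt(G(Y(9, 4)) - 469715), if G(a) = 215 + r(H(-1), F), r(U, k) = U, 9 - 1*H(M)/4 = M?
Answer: 2*I*sqrt(117365) ≈ 685.17*I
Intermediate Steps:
H(M) = 36 - 4*M
Y(h, V) = 27 - 19*h
G(a) = 255 (G(a) = 215 + (36 - 4*(-1)) = 215 + (36 + 4) = 215 + 40 = 255)
sqrt(G(Y(9, 4)) - 469715) = sqrt(255 - 469715) = sqrt(-469460) = 2*I*sqrt(117365)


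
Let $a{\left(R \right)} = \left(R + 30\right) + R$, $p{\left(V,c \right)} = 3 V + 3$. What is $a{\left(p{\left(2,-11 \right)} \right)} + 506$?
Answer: $554$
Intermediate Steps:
$p{\left(V,c \right)} = 3 + 3 V$
$a{\left(R \right)} = 30 + 2 R$ ($a{\left(R \right)} = \left(30 + R\right) + R = 30 + 2 R$)
$a{\left(p{\left(2,-11 \right)} \right)} + 506 = \left(30 + 2 \left(3 + 3 \cdot 2\right)\right) + 506 = \left(30 + 2 \left(3 + 6\right)\right) + 506 = \left(30 + 2 \cdot 9\right) + 506 = \left(30 + 18\right) + 506 = 48 + 506 = 554$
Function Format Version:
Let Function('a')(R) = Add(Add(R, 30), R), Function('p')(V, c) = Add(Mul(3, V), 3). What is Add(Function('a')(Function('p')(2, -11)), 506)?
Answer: 554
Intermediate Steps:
Function('p')(V, c) = Add(3, Mul(3, V))
Function('a')(R) = Add(30, Mul(2, R)) (Function('a')(R) = Add(Add(30, R), R) = Add(30, Mul(2, R)))
Add(Function('a')(Function('p')(2, -11)), 506) = Add(Add(30, Mul(2, Add(3, Mul(3, 2)))), 506) = Add(Add(30, Mul(2, Add(3, 6))), 506) = Add(Add(30, Mul(2, 9)), 506) = Add(Add(30, 18), 506) = Add(48, 506) = 554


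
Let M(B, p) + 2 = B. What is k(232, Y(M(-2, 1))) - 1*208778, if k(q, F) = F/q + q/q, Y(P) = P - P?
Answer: -208777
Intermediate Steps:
M(B, p) = -2 + B
Y(P) = 0
k(q, F) = 1 + F/q (k(q, F) = F/q + 1 = 1 + F/q)
k(232, Y(M(-2, 1))) - 1*208778 = (0 + 232)/232 - 1*208778 = (1/232)*232 - 208778 = 1 - 208778 = -208777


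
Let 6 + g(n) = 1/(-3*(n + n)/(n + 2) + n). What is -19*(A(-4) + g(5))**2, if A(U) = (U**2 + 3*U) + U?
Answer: -10051/25 ≈ -402.04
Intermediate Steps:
A(U) = U**2 + 4*U
g(n) = -6 + 1/(n - 6*n/(2 + n)) (g(n) = -6 + 1/(-3*(n + n)/(n + 2) + n) = -6 + 1/(-3*2*n/(2 + n) + n) = -6 + 1/(-6*n/(2 + n) + n) = -6 + 1/(n - 6*n/(2 + n)))
-19*(A(-4) + g(5))**2 = -19*(-4*(4 - 4) + (2 - 6*5**2 + 25*5)/(5*(-4 + 5)))**2 = -19*(-4*0 + (1/5)*(2 - 6*25 + 125)/1)**2 = -19*(0 + (1/5)*1*(2 - 150 + 125))**2 = -19*(0 + (1/5)*1*(-23))**2 = -19*(0 - 23/5)**2 = -19*(-23/5)**2 = -19*529/25 = -10051/25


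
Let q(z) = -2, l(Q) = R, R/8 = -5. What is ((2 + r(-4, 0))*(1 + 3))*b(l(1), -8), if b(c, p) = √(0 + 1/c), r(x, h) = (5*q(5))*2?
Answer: -18*I*√10/5 ≈ -11.384*I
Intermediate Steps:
R = -40 (R = 8*(-5) = -40)
l(Q) = -40
r(x, h) = -20 (r(x, h) = (5*(-2))*2 = -10*2 = -20)
b(c, p) = √(1/c)
((2 + r(-4, 0))*(1 + 3))*b(l(1), -8) = ((2 - 20)*(1 + 3))*√(1/(-40)) = (-18*4)*√(-1/40) = -18*I*√10/5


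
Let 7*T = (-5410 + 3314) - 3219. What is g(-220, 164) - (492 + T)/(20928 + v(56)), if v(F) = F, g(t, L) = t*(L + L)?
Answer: -10599436209/146888 ≈ -72160.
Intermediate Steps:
g(t, L) = 2*L*t (g(t, L) = t*(2*L) = 2*L*t)
T = -5315/7 (T = ((-5410 + 3314) - 3219)/7 = (-2096 - 3219)/7 = (⅐)*(-5315) = -5315/7 ≈ -759.29)
g(-220, 164) - (492 + T)/(20928 + v(56)) = 2*164*(-220) - (492 - 5315/7)/(20928 + 56) = -72160 - (-1871)/(7*20984) = -72160 - 1*(-1871/146888) = -72160 + 1871/146888 = -10599436209/146888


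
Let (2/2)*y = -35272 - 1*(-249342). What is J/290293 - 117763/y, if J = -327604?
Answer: -104315962839/62143022510 ≈ -1.6786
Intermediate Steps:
y = 214070 (y = -35272 - 1*(-249342) = -35272 + 249342 = 214070)
J/290293 - 117763/y = -327604/290293 - 117763/214070 = -104315962839/62143022510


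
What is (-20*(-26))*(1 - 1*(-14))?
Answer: 7800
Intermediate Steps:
(-20*(-26))*(1 - 1*(-14)) = 520*(1 + 14) = 520*15 = 7800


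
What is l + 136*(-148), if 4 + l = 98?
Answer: -20034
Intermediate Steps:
l = 94 (l = -4 + 98 = 94)
l + 136*(-148) = 94 + 136*(-148) = 94 - 20128 = -20034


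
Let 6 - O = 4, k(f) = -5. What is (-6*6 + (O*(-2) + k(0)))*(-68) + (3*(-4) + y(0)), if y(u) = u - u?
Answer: 3048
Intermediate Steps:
O = 2 (O = 6 - 1*4 = 6 - 4 = 2)
y(u) = 0
(-6*6 + (O*(-2) + k(0)))*(-68) + (3*(-4) + y(0)) = (-6*6 + (2*(-2) - 5))*(-68) + (3*(-4) + 0) = (-36 + (-4 - 5))*(-68) + (-12 + 0) = (-36 - 9)*(-68) - 12 = -45*(-68) - 12 = 3060 - 12 = 3048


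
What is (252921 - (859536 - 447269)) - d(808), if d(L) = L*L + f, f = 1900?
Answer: -814110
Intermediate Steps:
d(L) = 1900 + L² (d(L) = L*L + 1900 = L² + 1900 = 1900 + L²)
(252921 - (859536 - 447269)) - d(808) = (252921 - (859536 - 447269)) - (1900 + 808²) = (252921 - 1*412267) - (1900 + 652864) = (252921 - 412267) - 1*654764 = -159346 - 654764 = -814110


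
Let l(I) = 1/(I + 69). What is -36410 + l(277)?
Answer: -12597859/346 ≈ -36410.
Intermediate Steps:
l(I) = 1/(69 + I)
-36410 + l(277) = -36410 + 1/(69 + 277) = -36410 + 1/346 = -12597859/346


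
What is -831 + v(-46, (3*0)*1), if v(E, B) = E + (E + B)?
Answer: -923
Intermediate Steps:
v(E, B) = B + 2*E (v(E, B) = E + (B + E) = B + 2*E)
-831 + v(-46, (3*0)*1) = -831 + ((3*0)*1 + 2*(-46)) = -831 + (0*1 - 92) = -831 + (0 - 92) = -831 - 92 = -923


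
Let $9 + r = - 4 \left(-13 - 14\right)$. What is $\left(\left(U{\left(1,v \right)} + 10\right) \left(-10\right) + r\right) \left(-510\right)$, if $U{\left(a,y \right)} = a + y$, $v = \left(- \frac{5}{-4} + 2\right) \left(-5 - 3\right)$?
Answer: $-126990$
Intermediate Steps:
$r = 99$ ($r = -9 - 4 \left(-13 - 14\right) = -9 - -108 = -9 + 108 = 99$)
$v = -26$ ($v = \left(\left(-5\right) \left(- \frac{1}{4}\right) + 2\right) \left(-8\right) = \left(\frac{5}{4} + 2\right) \left(-8\right) = \frac{13}{4} \left(-8\right) = -26$)
$\left(\left(U{\left(1,v \right)} + 10\right) \left(-10\right) + r\right) \left(-510\right) = \left(\left(\left(1 - 26\right) + 10\right) \left(-10\right) + 99\right) \left(-510\right) = \left(\left(-25 + 10\right) \left(-10\right) + 99\right) \left(-510\right) = \left(\left(-15\right) \left(-10\right) + 99\right) \left(-510\right) = \left(150 + 99\right) \left(-510\right) = 249 \left(-510\right) = -126990$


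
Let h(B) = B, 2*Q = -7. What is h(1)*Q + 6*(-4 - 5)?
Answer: -115/2 ≈ -57.500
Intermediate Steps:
Q = -7/2 (Q = (½)*(-7) = -7/2 ≈ -3.5000)
h(1)*Q + 6*(-4 - 5) = 1*(-7/2) + 6*(-4 - 5) = -7/2 + 6*(-9) = -7/2 - 54 = -115/2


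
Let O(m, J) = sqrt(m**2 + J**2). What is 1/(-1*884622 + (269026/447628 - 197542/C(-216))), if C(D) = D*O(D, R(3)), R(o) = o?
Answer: -6029908590477843626128200/5334186173007279519595621466291 - 400764244578674796*sqrt(5185)/5334186173007279519595621466291 ≈ -1.1304e-6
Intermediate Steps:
O(m, J) = sqrt(J**2 + m**2)
C(D) = D*sqrt(9 + D**2) (C(D) = D*sqrt(3**2 + D**2) = D*sqrt(9 + D**2))
1/(-1*884622 + (269026/447628 - 197542/C(-216))) = 1/(-1*884622 + (269026/447628 - 197542*(-1/(216*sqrt(9 + (-216)**2))))) = 1/(-884622 + (269026*(1/447628) - 197542*(-1/(216*sqrt(9 + 46656))))) = 1/(-884622 + (134513/223814 - 197542*(-sqrt(5185)/3359880))) = 1/(-884622 + (134513/223814 - (-98771)*sqrt(5185)/1679940)) = 1/(-884622 + (134513/223814 + 98771*sqrt(5185)/1679940)) = 1/(-197990653795/223814 + 98771*sqrt(5185)/1679940)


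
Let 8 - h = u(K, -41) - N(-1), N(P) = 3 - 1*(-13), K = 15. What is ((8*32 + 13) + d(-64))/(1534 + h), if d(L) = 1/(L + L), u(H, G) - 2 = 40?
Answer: 34431/194048 ≈ 0.17744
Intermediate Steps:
u(H, G) = 42 (u(H, G) = 2 + 40 = 42)
d(L) = 1/(2*L)
N(P) = 16 (N(P) = 3 + 13 = 16)
h = -18 (h = 8 - (42 - 1*16) = 8 - (42 - 16) = 8 - 1*26 = 8 - 26 = -18)
((8*32 + 13) + d(-64))/(1534 + h) = ((8*32 + 13) + (1/2)/(-64))/(1534 - 18) = ((256 + 13) + (1/2)*(-1/64))/1516 = (269 - 1/128)*(1/1516) = (34431/128)*(1/1516) = 34431/194048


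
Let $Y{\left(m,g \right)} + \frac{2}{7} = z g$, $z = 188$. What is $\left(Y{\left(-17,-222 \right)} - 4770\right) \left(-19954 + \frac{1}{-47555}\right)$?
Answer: $\frac{308912761459224}{332885} \approx 9.2799 \cdot 10^{8}$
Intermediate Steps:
$Y{\left(m,g \right)} = - \frac{2}{7} + 188 g$
$\left(Y{\left(-17,-222 \right)} - 4770\right) \left(-19954 + \frac{1}{-47555}\right) = \left(\left(- \frac{2}{7} + 188 \left(-222\right)\right) - 4770\right) \left(-19954 + \frac{1}{-47555}\right) = \left(\left(- \frac{2}{7} - 41736\right) - 4770\right) \left(-19954 - \frac{1}{47555}\right) = \left(- \frac{292154}{7} - 4770\right) \left(- \frac{948912471}{47555}\right) = \left(- \frac{325544}{7}\right) \left(- \frac{948912471}{47555}\right) = \frac{308912761459224}{332885}$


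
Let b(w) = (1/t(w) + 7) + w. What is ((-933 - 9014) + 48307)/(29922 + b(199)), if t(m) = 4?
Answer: 153440/120513 ≈ 1.2732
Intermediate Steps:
b(w) = 29/4 + w (b(w) = (1/4 + 7) + w = 29/4 + w)
((-933 - 9014) + 48307)/(29922 + b(199)) = ((-933 - 9014) + 48307)/(29922 + (29/4 + 199)) = (-9947 + 48307)/(29922 + 825/4) = 38360/(120513/4) = 38360*(4/120513) = 153440/120513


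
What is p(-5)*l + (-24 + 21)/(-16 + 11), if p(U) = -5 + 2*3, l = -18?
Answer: -87/5 ≈ -17.400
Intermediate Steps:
p(U) = 1 (p(U) = -5 + 6 = 1)
p(-5)*l + (-24 + 21)/(-16 + 11) = 1*(-18) + (-24 + 21)/(-16 + 11) = -18 - 3/(-5) = -18 - 3*(-1/5) = -18 + 3/5 = -87/5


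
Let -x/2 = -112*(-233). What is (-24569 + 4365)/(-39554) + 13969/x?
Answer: 250978671/1032201184 ≈ 0.24315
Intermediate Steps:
x = -52192 (x = -(-224)*(-233) = -2*26096 = -52192)
(-24569 + 4365)/(-39554) + 13969/x = (-24569 + 4365)/(-39554) + 13969/(-52192) = -20204*(-1/39554) + 13969*(-1/52192) = 10102/19777 - 13969/52192 = 250978671/1032201184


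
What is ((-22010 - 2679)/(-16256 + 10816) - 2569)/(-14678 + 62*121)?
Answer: 13950671/39037440 ≈ 0.35737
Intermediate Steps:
((-22010 - 2679)/(-16256 + 10816) - 2569)/(-14678 + 62*121) = (-24689/(-5440) - 2569)/(-14678 + 7502) = (-24689*(-1/5440) - 2569)/(-7176) = (24689/5440 - 2569)*(-1/7176) = -13950671/5440*(-1/7176) = 13950671/39037440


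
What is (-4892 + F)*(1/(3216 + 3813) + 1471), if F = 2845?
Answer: -21165284020/7029 ≈ -3.0111e+6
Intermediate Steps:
(-4892 + F)*(1/(3216 + 3813) + 1471) = (-4892 + 2845)*(1/(3216 + 3813) + 1471) = -2047*(1/7029 + 1471) = -2047*10339660/7029 = -21165284020/7029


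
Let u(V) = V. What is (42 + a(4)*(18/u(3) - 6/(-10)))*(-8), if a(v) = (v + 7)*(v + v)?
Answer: -24912/5 ≈ -4982.4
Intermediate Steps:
a(v) = 2*v*(7 + v) (a(v) = (7 + v)*(2*v) = 2*v*(7 + v))
(42 + a(4)*(18/u(3) - 6/(-10)))*(-8) = (42 + (2*4*(7 + 4))*(18/3 - 6/(-10)))*(-8) = (42 + (2*4*11)*(18*(⅓) - 6*(-⅒)))*(-8) = (42 + 88*(6 + ⅗))*(-8) = (42 + 88*(33/5))*(-8) = (42 + 2904/5)*(-8) = (3114/5)*(-8) = -24912/5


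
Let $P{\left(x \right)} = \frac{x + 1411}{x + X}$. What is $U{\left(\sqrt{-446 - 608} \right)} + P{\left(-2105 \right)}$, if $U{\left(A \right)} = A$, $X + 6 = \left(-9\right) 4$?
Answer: $\frac{694}{2147} + i \sqrt{1054} \approx 0.32324 + 32.465 i$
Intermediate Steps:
$X = -42$ ($X = -6 - 36 = -42$)
$P{\left(x \right)} = \frac{1411 + x}{-42 + x}$ ($P{\left(x \right)} = \frac{x + 1411}{x - 42} = \frac{1411 + x}{-42 + x}$)
$U{\left(\sqrt{-446 - 608} \right)} + P{\left(-2105 \right)} = \sqrt{-446 - 608} + \frac{1411 - 2105}{-42 - 2105} = \sqrt{-1054} + \frac{1}{-2147} \left(-694\right) = i \sqrt{1054} - - \frac{694}{2147} = i \sqrt{1054} + \frac{694}{2147} = \frac{694}{2147} + i \sqrt{1054}$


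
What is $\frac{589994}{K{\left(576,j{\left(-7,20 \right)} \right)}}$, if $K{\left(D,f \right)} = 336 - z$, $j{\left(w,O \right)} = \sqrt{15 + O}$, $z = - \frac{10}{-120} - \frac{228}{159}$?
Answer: $\frac{375236184}{214555} \approx 1748.9$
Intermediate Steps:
$z = - \frac{859}{636}$ ($z = \left(-10\right) \left(- \frac{1}{120}\right) - \frac{76}{53} = \frac{1}{12} - \frac{76}{53} = - \frac{859}{636} \approx -1.3506$)
$K{\left(D,f \right)} = \frac{214555}{636}$ ($K{\left(D,f \right)} = 336 - - \frac{859}{636} = 336 + \frac{859}{636} = \frac{214555}{636}$)
$\frac{589994}{K{\left(576,j{\left(-7,20 \right)} \right)}} = \frac{589994}{\frac{214555}{636}} = 589994 \cdot \frac{636}{214555} = \frac{375236184}{214555}$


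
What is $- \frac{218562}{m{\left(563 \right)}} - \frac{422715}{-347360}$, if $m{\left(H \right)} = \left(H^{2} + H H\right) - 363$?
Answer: $\frac{38380391961}{44015722400} \approx 0.87197$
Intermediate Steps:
$m{\left(H \right)} = -363 + 2 H^{2}$ ($m{\left(H \right)} = \left(H^{2} + H^{2}\right) - 363 = 2 H^{2} - 363 = -363 + 2 H^{2}$)
$- \frac{218562}{m{\left(563 \right)}} - \frac{422715}{-347360} = - \frac{218562}{-363 + 2 \cdot 563^{2}} - \frac{422715}{-347360} = - \frac{218562}{-363 + 2 \cdot 316969} - - \frac{84543}{69472} = - \frac{218562}{-363 + 633938} + \frac{84543}{69472} = - \frac{218562}{633575} + \frac{84543}{69472} = \frac{38380391961}{44015722400}$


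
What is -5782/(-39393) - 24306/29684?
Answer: -392926685/584670906 ≈ -0.67205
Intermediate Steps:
-5782/(-39393) - 24306/29684 = -5782*(-1/39393) - 24306*1/29684 = 5782/39393 - 12153/14842 = -392926685/584670906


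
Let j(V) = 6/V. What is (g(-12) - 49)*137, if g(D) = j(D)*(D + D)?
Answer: -5069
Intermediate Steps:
g(D) = 12 (g(D) = (6/D)*(D + D) = (6/D)*(2*D) = 12)
(g(-12) - 49)*137 = (12 - 49)*137 = -37*137 = -5069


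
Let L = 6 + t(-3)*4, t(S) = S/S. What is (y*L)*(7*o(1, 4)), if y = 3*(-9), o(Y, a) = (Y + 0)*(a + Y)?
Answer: -9450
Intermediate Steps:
o(Y, a) = Y*(Y + a)
t(S) = 1
L = 10 (L = 6 + 1*4 = 6 + 4 = 10)
y = -27
(y*L)*(7*o(1, 4)) = (-27*10)*(7*(1*(1 + 4))) = -1890*1*5 = -1890*5 = -270*35 = -9450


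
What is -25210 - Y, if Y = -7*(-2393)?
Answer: -41961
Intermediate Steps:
Y = 16751
-25210 - Y = -25210 - 1*16751 = -25210 - 16751 = -41961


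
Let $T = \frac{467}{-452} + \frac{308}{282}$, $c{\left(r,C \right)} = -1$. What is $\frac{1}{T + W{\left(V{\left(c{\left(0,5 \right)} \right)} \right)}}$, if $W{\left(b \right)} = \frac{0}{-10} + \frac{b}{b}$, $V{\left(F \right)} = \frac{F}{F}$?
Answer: $\frac{63732}{67493} \approx 0.94428$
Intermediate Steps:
$V{\left(F \right)} = 1$
$T = \frac{3761}{63732}$ ($T = 467 \left(- \frac{1}{452}\right) + 308 \cdot \frac{1}{282} = - \frac{467}{452} + \frac{154}{141} = \frac{3761}{63732} \approx 0.059013$)
$W{\left(b \right)} = 1$ ($W{\left(b \right)} = 0 \left(- \frac{1}{10}\right) + 1 = 0 + 1 = 1$)
$\frac{1}{T + W{\left(V{\left(c{\left(0,5 \right)} \right)} \right)}} = \frac{1}{\frac{3761}{63732} + 1} = \frac{1}{\frac{67493}{63732}} = \frac{63732}{67493}$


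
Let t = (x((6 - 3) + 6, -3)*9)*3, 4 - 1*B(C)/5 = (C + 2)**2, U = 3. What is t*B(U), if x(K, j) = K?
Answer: -25515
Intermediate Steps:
B(C) = 20 - 5*(2 + C)**2 (B(C) = 20 - 5*(C + 2)**2 = 20 - 5*(2 + C)**2)
t = 243 (t = (((6 - 3) + 6)*9)*3 = ((3 + 6)*9)*3 = (9*9)*3 = 81*3 = 243)
t*B(U) = 243*(20 - 5*(2 + 3)**2) = 243*(20 - 5*5**2) = 243*(20 - 5*25) = 243*(20 - 125) = 243*(-105) = -25515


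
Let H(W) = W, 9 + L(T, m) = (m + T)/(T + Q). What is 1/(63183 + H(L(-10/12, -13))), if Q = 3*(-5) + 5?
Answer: 65/4106393 ≈ 1.5829e-5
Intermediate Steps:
Q = -10 (Q = -15 + 5 = -10)
L(T, m) = -9 + (T + m)/(-10 + T) (L(T, m) = -9 + (m + T)/(T - 10) = -9 + (T + m)/(-10 + T))
1/(63183 + H(L(-10/12, -13))) = 1/(63183 + (90 - 13 - (-80)/12)/(-10 - 10/12)) = 1/(63183 + (90 - 13 - (-80)/12)/(-10 - 10*1/12)) = 1/(63183 + (90 - 13 - 8*(-⅚))/(-10 - ⅚)) = 1/(63183 + (90 - 13 + 20/3)/(-65/6)) = 1/(63183 - 6/65*251/3) = 1/(63183 - 502/65) = 1/(4106393/65) = 65/4106393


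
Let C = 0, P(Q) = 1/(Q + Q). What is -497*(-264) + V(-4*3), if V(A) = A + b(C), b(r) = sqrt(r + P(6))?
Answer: 131196 + sqrt(3)/6 ≈ 1.3120e+5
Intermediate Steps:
P(Q) = 1/(2*Q)
b(r) = sqrt(1/12 + r) (b(r) = sqrt(r + (1/2)/6) = sqrt(r + (1/2)*(1/6)) = sqrt(r + 1/12) = sqrt(1/12 + r))
V(A) = A + sqrt(3)/6 (V(A) = A + sqrt(3 + 36*0)/6 = A + sqrt(3 + 0)/6 = A + sqrt(3)/6)
-497*(-264) + V(-4*3) = -497*(-264) + (-4*3 + sqrt(3)/6) = 131208 + (-12 + sqrt(3)/6) = 131196 + sqrt(3)/6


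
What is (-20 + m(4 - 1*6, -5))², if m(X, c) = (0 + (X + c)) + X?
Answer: 841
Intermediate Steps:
m(X, c) = c + 2*X (m(X, c) = (X + c) + X = c + 2*X)
(-20 + m(4 - 1*6, -5))² = (-20 + (-5 + 2*(4 - 1*6)))² = (-20 + (-5 + 2*(4 - 6)))² = (-20 + (-5 + 2*(-2)))² = (-20 + (-5 - 4))² = (-20 - 9)² = (-29)² = 841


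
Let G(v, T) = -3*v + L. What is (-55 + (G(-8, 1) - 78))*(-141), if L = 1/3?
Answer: 15322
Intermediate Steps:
L = ⅓ ≈ 0.33333
G(v, T) = ⅓ - 3*v (G(v, T) = -3*v + ⅓ = ⅓ - 3*v)
(-55 + (G(-8, 1) - 78))*(-141) = (-55 + ((⅓ - 3*(-8)) - 78))*(-141) = (-55 + ((⅓ + 24) - 78))*(-141) = (-55 + (73/3 - 78))*(-141) = (-55 - 161/3)*(-141) = -326/3*(-141) = 15322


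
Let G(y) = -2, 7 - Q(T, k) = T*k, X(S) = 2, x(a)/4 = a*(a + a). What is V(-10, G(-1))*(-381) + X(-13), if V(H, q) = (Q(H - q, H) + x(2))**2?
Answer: -640459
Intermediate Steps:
x(a) = 8*a**2 (x(a) = 4*(a*(a + a)) = 4*(a*(2*a)) = 4*(2*a**2) = 8*a**2)
Q(T, k) = 7 - T*k
V(H, q) = (39 - H*(H - q))**2 (V(H, q) = ((7 - (H - q)*H) + 8*2**2)**2 = ((7 - H*(H - q)) + 8*4)**2 = ((7 - H*(H - q)) + 32)**2 = (39 - H*(H - q))**2)
V(-10, G(-1))*(-381) + X(-13) = (39 - 1*(-10)*(-10 - 1*(-2)))**2*(-381) + 2 = (39 - 1*(-10)*(-10 + 2))**2*(-381) + 2 = (39 - 1*(-10)*(-8))**2*(-381) + 2 = (39 - 80)**2*(-381) + 2 = (-41)**2*(-381) + 2 = 1681*(-381) + 2 = -640461 + 2 = -640459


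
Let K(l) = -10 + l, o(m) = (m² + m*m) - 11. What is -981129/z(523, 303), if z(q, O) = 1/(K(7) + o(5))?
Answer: -35320644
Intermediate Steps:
o(m) = -11 + 2*m² (o(m) = (m² + m²) - 11 = 2*m² - 11 = -11 + 2*m²)
z(q, O) = 1/36 (z(q, O) = 1/((-10 + 7) + (-11 + 2*5²)) = 1/(-3 + (-11 + 2*25)) = 1/(-3 + (-11 + 50)) = 1/(-3 + 39) = 1/36)
-981129/z(523, 303) = -981129/1/36 = -981129*36 = -35320644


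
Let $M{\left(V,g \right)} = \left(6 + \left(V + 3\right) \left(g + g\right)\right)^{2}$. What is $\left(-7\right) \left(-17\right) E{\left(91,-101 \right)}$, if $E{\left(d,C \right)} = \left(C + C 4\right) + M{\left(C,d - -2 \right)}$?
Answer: $39512852701$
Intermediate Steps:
$M{\left(V,g \right)} = \left(6 + 2 g \left(3 + V\right)\right)^{2}$ ($M{\left(V,g \right)} = \left(6 + \left(3 + V\right) 2 g\right)^{2} = \left(6 + 2 g \left(3 + V\right)\right)^{2}$)
$E{\left(d,C \right)} = 4 \left(9 + 3 d + C \left(2 + d\right)\right)^{2} + 5 C$ ($E{\left(d,C \right)} = \left(C + C 4\right) + 4 \left(3 + 3 \left(d - -2\right) + C \left(d - -2\right)\right)^{2} = \left(C + 4 C\right) + 4 \left(3 + 3 \left(d + 2\right) + C \left(d + 2\right)\right)^{2} = 5 C + 4 \left(3 + 3 \left(2 + d\right) + C \left(2 + d\right)\right)^{2} = 5 C + 4 \left(3 + \left(6 + 3 d\right) + C \left(2 + d\right)\right)^{2} = 5 C + 4 \left(9 + 3 d + C \left(2 + d\right)\right)^{2} = 4 \left(9 + 3 d + C \left(2 + d\right)\right)^{2} + 5 C$)
$\left(-7\right) \left(-17\right) E{\left(91,-101 \right)} = \left(-7\right) \left(-17\right) \left(4 \left(9 + 3 \cdot 91 - 101 \left(2 + 91\right)\right)^{2} + 5 \left(-101\right)\right) = 119 \left(4 \left(9 + 273 - 9393\right)^{2} - 505\right) = 119 \left(4 \left(-9111\right)^{2} - 505\right) = 119 \left(4 \cdot 83010321 - 505\right) = 119 \left(332041284 - 505\right) = 119 \cdot 332040779 = 39512852701$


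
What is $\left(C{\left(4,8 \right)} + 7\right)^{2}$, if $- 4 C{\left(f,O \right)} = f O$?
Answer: $1$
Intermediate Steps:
$C{\left(f,O \right)} = - \frac{O f}{4}$ ($C{\left(f,O \right)} = - \frac{f O}{4} = - \frac{O f}{4}$)
$\left(C{\left(4,8 \right)} + 7\right)^{2} = \left(\left(- \frac{1}{4}\right) 8 \cdot 4 + 7\right)^{2} = \left(-8 + 7\right)^{2} = \left(-1\right)^{2} = 1$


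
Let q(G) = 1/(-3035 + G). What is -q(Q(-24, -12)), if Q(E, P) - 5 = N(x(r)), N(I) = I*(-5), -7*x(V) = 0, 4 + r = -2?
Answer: 1/3030 ≈ 0.00033003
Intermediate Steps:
r = -6 (r = -4 - 2 = -6)
x(V) = 0 (x(V) = -1/7*0 = 0)
N(I) = -5*I
Q(E, P) = 5 (Q(E, P) = 5 - 5*0 = 5 + 0 = 5)
-q(Q(-24, -12)) = -1/(-3035 + 5) = -1/(-3030) = -1*(-1/3030) = 1/3030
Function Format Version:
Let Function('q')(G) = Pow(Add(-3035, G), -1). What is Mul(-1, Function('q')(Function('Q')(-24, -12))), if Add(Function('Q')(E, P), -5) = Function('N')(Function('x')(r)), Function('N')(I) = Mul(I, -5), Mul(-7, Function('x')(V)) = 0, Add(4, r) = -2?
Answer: Rational(1, 3030) ≈ 0.00033003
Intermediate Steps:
r = -6 (r = Add(-4, -2) = -6)
Function('x')(V) = 0 (Function('x')(V) = Mul(Rational(-1, 7), 0) = 0)
Function('N')(I) = Mul(-5, I)
Function('Q')(E, P) = 5 (Function('Q')(E, P) = Add(5, Mul(-5, 0)) = Add(5, 0) = 5)
Mul(-1, Function('q')(Function('Q')(-24, -12))) = Mul(-1, Pow(Add(-3035, 5), -1)) = Mul(-1, Pow(-3030, -1)) = Mul(-1, Rational(-1, 3030)) = Rational(1, 3030)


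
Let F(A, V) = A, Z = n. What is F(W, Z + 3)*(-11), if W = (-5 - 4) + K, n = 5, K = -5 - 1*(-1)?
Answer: 143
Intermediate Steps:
K = -4 (K = -5 + 1 = -4)
Z = 5
W = -13 (W = (-5 - 4) - 4 = -9 - 4 = -13)
F(W, Z + 3)*(-11) = -13*(-11) = 143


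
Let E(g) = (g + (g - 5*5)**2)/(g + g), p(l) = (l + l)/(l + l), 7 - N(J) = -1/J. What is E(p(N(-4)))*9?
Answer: 5193/2 ≈ 2596.5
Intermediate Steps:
N(J) = 7 + 1/J (N(J) = 7 - (-1)/J = 7 + 1/J)
p(l) = 1 (p(l) = (2*l)/((2*l)) = (2*l)*(1/(2*l)) = 1)
E(g) = (g + (-25 + g)**2)/(2*g) (E(g) = (g + (g - 25)**2)/((2*g)) = (g + (-25 + g)**2)*(1/(2*g)) = (g + (-25 + g)**2)/(2*g))
E(p(N(-4)))*9 = ((1/2)*(1 + (-25 + 1)**2)/1)*9 = ((1/2)*1*(1 + (-24)**2))*9 = ((1/2)*1*(1 + 576))*9 = ((1/2)*1*577)*9 = (577/2)*9 = 5193/2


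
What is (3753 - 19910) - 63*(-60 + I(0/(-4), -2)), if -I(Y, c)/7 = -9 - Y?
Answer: -16346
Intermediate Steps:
I(Y, c) = 63 + 7*Y (I(Y, c) = -7*(-9 - Y) = 63 + 7*Y)
(3753 - 19910) - 63*(-60 + I(0/(-4), -2)) = (3753 - 19910) - 63*(-60 + (63 + 7*(0/(-4)))) = -16157 - 63*(-60 + (63 + 7*(0*(-¼)))) = -16157 - 63*(-60 + (63 + 7*0)) = -16157 - 63*(-60 + (63 + 0)) = -16157 - 63*(-60 + 63) = -16157 - 63*3 = -16157 - 189 = -16346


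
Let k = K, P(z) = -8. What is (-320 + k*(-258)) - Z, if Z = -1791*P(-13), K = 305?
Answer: -93338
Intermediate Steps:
Z = 14328 (Z = -1791*(-8) = 14328)
k = 305
(-320 + k*(-258)) - Z = (-320 + 305*(-258)) - 1*14328 = (-320 - 78690) - 14328 = -79010 - 14328 = -93338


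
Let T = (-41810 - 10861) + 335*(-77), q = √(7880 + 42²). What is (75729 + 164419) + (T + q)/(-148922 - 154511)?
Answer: 72868906550/303433 - 2*√2411/303433 ≈ 2.4015e+5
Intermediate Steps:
q = 2*√2411 (q = √(7880 + 1764) = √9644 = 2*√2411 ≈ 98.204)
T = -78466 (T = -52671 - 25795 = -78466)
(75729 + 164419) + (T + q)/(-148922 - 154511) = (75729 + 164419) + (-78466 + 2*√2411)/(-148922 - 154511) = 240148 + (-78466 + 2*√2411)/(-303433) = 240148 + (-78466 + 2*√2411)*(-1/303433) = 240148 + (78466/303433 - 2*√2411/303433) = 72868906550/303433 - 2*√2411/303433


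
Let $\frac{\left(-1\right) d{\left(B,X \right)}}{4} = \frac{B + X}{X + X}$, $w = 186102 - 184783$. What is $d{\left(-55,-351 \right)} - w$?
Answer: $- \frac{463781}{351} \approx -1321.3$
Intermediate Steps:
$w = 1319$
$d{\left(B,X \right)} = - \frac{2 \left(B + X\right)}{X}$ ($d{\left(B,X \right)} = - 4 \frac{B + X}{X + X} = - 4 \frac{B + X}{2 X} = - \frac{2 \left(B + X\right)}{X}$)
$d{\left(-55,-351 \right)} - w = \left(-2 - - \frac{110}{-351}\right) - 1319 = \left(-2 - \left(-110\right) \left(- \frac{1}{351}\right)\right) - 1319 = \left(-2 - \frac{110}{351}\right) - 1319 = - \frac{812}{351} - 1319 = - \frac{463781}{351}$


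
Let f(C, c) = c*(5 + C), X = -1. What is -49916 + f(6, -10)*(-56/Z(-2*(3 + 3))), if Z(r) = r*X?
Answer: -148208/3 ≈ -49403.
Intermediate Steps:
Z(r) = -r (Z(r) = r*(-1) = -r)
-49916 + f(6, -10)*(-56/Z(-2*(3 + 3))) = -49916 + (-10*(5 + 6))*(-56*1/(2*(3 + 3))) = -49916 + (-10*11)*(-56/((-(-2)*6))) = -49916 - (-6160)/((-1*(-12))) = -49916 - (-6160)/12 = -49916 - 110*(-14/3) = -49916 + 1540/3 = -148208/3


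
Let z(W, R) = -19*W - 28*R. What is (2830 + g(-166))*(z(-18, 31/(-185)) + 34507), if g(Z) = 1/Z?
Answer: 3029103516807/30710 ≈ 9.8636e+7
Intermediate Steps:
z(W, R) = -28*R - 19*W
(2830 + g(-166))*(z(-18, 31/(-185)) + 34507) = (2830 + 1/(-166))*((-868/(-185) - 19*(-18)) + 34507) = (2830 - 1/166)*((-868*(-1)/185 + 342) + 34507) = 469779*((-28*(-31/185) + 342) + 34507)/166 = 469779*((868/185 + 342) + 34507)/166 = 469779*(64138/185 + 34507)/166 = (469779/166)*(6447933/185) = 3029103516807/30710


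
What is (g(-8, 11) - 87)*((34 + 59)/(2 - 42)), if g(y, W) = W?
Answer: 1767/10 ≈ 176.70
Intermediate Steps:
(g(-8, 11) - 87)*((34 + 59)/(2 - 42)) = (11 - 87)*((34 + 59)/(2 - 42)) = -7068/(-40) = -7068*(-1)/40 = -76*(-93/40) = 1767/10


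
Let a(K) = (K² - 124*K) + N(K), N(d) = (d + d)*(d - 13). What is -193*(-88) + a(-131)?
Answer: 88117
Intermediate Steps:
N(d) = 2*d*(-13 + d) (N(d) = (2*d)*(-13 + d) = 2*d*(-13 + d))
a(K) = K² - 124*K + 2*K*(-13 + K) (a(K) = (K² - 124*K) + 2*K*(-13 + K) = K² - 124*K + 2*K*(-13 + K))
-193*(-88) + a(-131) = -193*(-88) + 3*(-131)*(-50 - 131) = 16984 + 3*(-131)*(-181) = 16984 + 71133 = 88117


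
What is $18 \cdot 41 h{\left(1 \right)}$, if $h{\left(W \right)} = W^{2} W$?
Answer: $738$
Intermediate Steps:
$h{\left(W \right)} = W^{3}$
$18 \cdot 41 h{\left(1 \right)} = 18 \cdot 41 \cdot 1^{3} = 738 \cdot 1 = 738$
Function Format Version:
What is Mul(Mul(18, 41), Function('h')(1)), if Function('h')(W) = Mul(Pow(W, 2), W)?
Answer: 738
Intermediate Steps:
Function('h')(W) = Pow(W, 3)
Mul(Mul(18, 41), Function('h')(1)) = Mul(Mul(18, 41), Pow(1, 3)) = Mul(738, 1) = 738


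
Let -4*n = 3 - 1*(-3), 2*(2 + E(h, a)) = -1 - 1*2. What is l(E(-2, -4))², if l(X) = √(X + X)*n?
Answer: -63/4 ≈ -15.750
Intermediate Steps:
E(h, a) = -7/2 (E(h, a) = -2 + (-1 - 1*2)/2 = -2 + (-1 - 2)/2 = -2 + (½)*(-3) = -2 - 3/2 = -7/2)
n = -3/2 (n = -(3 - 1*(-3))/4 = -(3 + 3)/4 = -¼*6 = -3/2 ≈ -1.5000)
l(X) = -3*√2*√X/2 (l(X) = √(X + X)*(-3/2) = √(2*X)*(-3/2) = (√2*√X)*(-3/2) = -3*√2*√X/2)
l(E(-2, -4))² = (-3*√2*√(-7/2)/2)² = (-3*√2*I*√14/2/2)² = (-3*I*√7/2)² = -63/4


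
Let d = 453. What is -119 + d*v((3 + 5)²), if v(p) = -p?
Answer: -29111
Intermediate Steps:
-119 + d*v((3 + 5)²) = -119 + 453*(-(3 + 5)²) = -119 + 453*(-1*8²) = -119 + 453*(-1*64) = -119 + 453*(-64) = -119 - 28992 = -29111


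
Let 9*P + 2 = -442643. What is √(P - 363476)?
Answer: I*√3713929/3 ≈ 642.38*I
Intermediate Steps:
P = -442645/9 (P = -2/9 + (⅑)*(-442643) = -2/9 - 442643/9 = -442645/9 ≈ -49183.)
√(P - 363476) = √(-442645/9 - 363476) = √(-3713929/9) = I*√3713929/3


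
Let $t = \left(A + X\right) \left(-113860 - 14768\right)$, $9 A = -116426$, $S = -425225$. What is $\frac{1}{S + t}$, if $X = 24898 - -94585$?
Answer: $- \frac{1}{13705324157} \approx -7.2964 \cdot 10^{-11}$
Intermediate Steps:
$X = 119483$ ($X = 24898 + 94585 = 119483$)
$A = - \frac{116426}{9}$ ($A = \frac{1}{9} \left(-116426\right) = - \frac{116426}{9} \approx -12936.0$)
$t = -13704898932$ ($t = \left(- \frac{116426}{9} + 119483\right) \left(-113860 - 14768\right) = \frac{958921}{9} \left(-128628\right) = -13704898932$)
$\frac{1}{S + t} = \frac{1}{-425225 - 13704898932} = \frac{1}{-13705324157} = - \frac{1}{13705324157}$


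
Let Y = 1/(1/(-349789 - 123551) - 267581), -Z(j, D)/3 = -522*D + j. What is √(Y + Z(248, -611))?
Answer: 3*I*√1706809218456308035513535790/126656790541 ≈ 978.55*I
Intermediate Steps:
Z(j, D) = -3*j + 1566*D (Z(j, D) = -3*(-522*D + j) = -3*(j - 522*D) = -3*j + 1566*D)
Y = -473340/126656790541 (Y = 1/(1/(-473340) - 267581) = 1/(-1/473340 - 267581) = 1/(-126656790541/473340) = -473340/126656790541 ≈ -3.7372e-6)
√(Y + Z(248, -611)) = √(-473340/126656790541 + (-3*248 + 1566*(-611))) = √(-473340/126656790541 + (-744 - 956826)) = √(-473340/126656790541 - 957570) = √(-121282742918818710/126656790541) = 3*I*√1706809218456308035513535790/126656790541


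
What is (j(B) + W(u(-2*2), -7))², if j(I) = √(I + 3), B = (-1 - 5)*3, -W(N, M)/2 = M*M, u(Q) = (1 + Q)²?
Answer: (-98 + I*√15)² ≈ 9589.0 - 759.1*I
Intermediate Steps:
W(N, M) = -2*M² (W(N, M) = -2*M*M = -2*M²)
B = -18 (B = -6*3 = -18)
j(I) = √(3 + I)
(j(B) + W(u(-2*2), -7))² = (√(3 - 18) - 2*(-7)²)² = (√(-15) - 2*49)² = (I*√15 - 98)² = (-98 + I*√15)²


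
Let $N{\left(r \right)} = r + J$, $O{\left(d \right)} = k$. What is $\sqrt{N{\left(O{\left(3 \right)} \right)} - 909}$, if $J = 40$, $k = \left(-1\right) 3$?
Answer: $2 i \sqrt{218} \approx 29.53 i$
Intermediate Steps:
$k = -3$
$O{\left(d \right)} = -3$
$N{\left(r \right)} = 40 + r$ ($N{\left(r \right)} = r + 40 = 40 + r$)
$\sqrt{N{\left(O{\left(3 \right)} \right)} - 909} = \sqrt{\left(40 - 3\right) - 909} = \sqrt{37 - 909} = \sqrt{-872} = 2 i \sqrt{218}$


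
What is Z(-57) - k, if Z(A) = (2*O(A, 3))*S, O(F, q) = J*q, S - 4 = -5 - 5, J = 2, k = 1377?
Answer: -1449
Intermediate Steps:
S = -6 (S = 4 + (-5 - 5) = 4 - 10 = -6)
O(F, q) = 2*q
Z(A) = -72 (Z(A) = (2*(2*3))*(-6) = (2*6)*(-6) = 12*(-6) = -72)
Z(-57) - k = -72 - 1*1377 = -72 - 1377 = -1449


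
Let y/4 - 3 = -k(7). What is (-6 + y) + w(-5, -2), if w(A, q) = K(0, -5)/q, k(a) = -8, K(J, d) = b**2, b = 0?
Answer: 38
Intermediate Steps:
K(J, d) = 0 (K(J, d) = 0**2 = 0)
w(A, q) = 0 (w(A, q) = 0/q = 0)
y = 44 (y = 12 + 4*(-1*(-8)) = 12 + 4*8 = 12 + 32 = 44)
(-6 + y) + w(-5, -2) = (-6 + 44) + 0 = 38 + 0 = 38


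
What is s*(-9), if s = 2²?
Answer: -36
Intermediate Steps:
s = 4
s*(-9) = 4*(-9) = -36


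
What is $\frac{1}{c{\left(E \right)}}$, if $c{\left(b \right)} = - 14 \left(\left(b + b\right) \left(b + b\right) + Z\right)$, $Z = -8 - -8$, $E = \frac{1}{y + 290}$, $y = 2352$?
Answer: $- \frac{1745041}{14} \approx -1.2465 \cdot 10^{5}$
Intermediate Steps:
$E = \frac{1}{2642}$ ($E = \frac{1}{2352 + 290} = \frac{1}{2642} \approx 0.0003785$)
$Z = 0$ ($Z = -8 + 8 = 0$)
$c{\left(b \right)} = - 56 b^{2}$ ($c{\left(b \right)} = - 14 \left(\left(b + b\right) \left(b + b\right) + 0\right) = - 14 \left(2 b 2 b + 0\right) = - 14 \left(4 b^{2} + 0\right) = - 14 \cdot 4 b^{2} = - 56 b^{2}$)
$\frac{1}{c{\left(E \right)}} = \frac{1}{\left(-56\right) \left(\frac{1}{2642}\right)^{2}} = \frac{1}{\left(-56\right) \frac{1}{6980164}} = \frac{1}{- \frac{14}{1745041}} = - \frac{1745041}{14}$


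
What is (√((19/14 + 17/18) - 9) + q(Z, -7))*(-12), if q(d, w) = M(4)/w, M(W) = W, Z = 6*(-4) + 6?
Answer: 48/7 - 4*I*√2954/7 ≈ 6.8571 - 31.058*I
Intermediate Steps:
Z = -18 (Z = -24 + 6 = -18)
q(d, w) = 4/w
(√((19/14 + 17/18) - 9) + q(Z, -7))*(-12) = (√((19/14 + 17/18) - 9) + 4/(-7))*(-12) = (√((19*(1/14) + 17*(1/18)) - 9) + 4*(-⅐))*(-12) = (√((19/14 + 17/18) - 9) - 4/7)*(-12) = (√(145/63 - 9) - 4/7)*(-12) = (√(-422/63) - 4/7)*(-12) = (I*√2954/21 - 4/7)*(-12) = (-4/7 + I*√2954/21)*(-12) = 48/7 - 4*I*√2954/7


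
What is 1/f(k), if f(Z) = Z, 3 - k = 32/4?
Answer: -⅕ ≈ -0.20000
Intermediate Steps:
k = -5 (k = 3 - 32/4 = 3 - 1*8 = 3 - 8 = -5)
1/f(k) = 1/(-5) = -⅕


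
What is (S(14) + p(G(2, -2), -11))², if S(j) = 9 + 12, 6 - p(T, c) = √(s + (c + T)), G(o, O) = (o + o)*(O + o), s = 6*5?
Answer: (27 - √19)² ≈ 512.62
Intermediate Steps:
s = 30
G(o, O) = 2*o*(O + o) (G(o, O) = (2*o)*(O + o) = 2*o*(O + o))
p(T, c) = 6 - √(30 + T + c) (p(T, c) = 6 - √(30 + (c + T)) = 6 - √(30 + (T + c)) = 6 - √(30 + T + c))
S(j) = 21
(S(14) + p(G(2, -2), -11))² = (21 + (6 - √(30 + 2*2*(-2 + 2) - 11)))² = (21 + (6 - √(30 + 2*2*0 - 11)))² = (21 + (6 - √(30 + 0 - 11)))² = (21 + (6 - √19))² = (27 - √19)²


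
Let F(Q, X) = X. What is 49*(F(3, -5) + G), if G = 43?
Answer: 1862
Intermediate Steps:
49*(F(3, -5) + G) = 49*(-5 + 43) = 49*38 = 1862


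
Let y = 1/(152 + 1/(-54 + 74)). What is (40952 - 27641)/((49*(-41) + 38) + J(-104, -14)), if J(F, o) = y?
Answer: -40478751/5993791 ≈ -6.7534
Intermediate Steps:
y = 20/3041 (y = 1/(152 + 1/20) = 1/(3041/20) = 20/3041 ≈ 0.0065768)
J(F, o) = 20/3041
(40952 - 27641)/((49*(-41) + 38) + J(-104, -14)) = (40952 - 27641)/((49*(-41) + 38) + 20/3041) = 13311/((-2009 + 38) + 20/3041) = 13311/(-1971 + 20/3041) = 13311/(-5993791/3041) = 13311*(-3041/5993791) = -40478751/5993791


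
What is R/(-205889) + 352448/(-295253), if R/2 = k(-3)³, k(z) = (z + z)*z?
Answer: -76008997264/60789344917 ≈ -1.2504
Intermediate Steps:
k(z) = 2*z² (k(z) = (2*z)*z = 2*z²)
R = 11664 (R = 2*(2*(-3)²)³ = 2*(2*9)³ = 2*18³ = 2*5832 = 11664)
R/(-205889) + 352448/(-295253) = 11664/(-205889) + 352448/(-295253) = 11664*(-1/205889) + 352448*(-1/295253) = -11664/205889 - 352448/295253 = -76008997264/60789344917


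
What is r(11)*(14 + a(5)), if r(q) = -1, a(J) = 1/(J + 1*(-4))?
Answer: -15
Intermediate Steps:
a(J) = 1/(-4 + J) (a(J) = 1/(J - 4) = 1/(-4 + J))
r(11)*(14 + a(5)) = -(14 + 1/(-4 + 5)) = -(14 + 1/1) = -(14 + 1) = -1*15 = -15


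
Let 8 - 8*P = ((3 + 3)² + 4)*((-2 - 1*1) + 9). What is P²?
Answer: 841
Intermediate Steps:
P = -29 (P = 1 - ((3 + 3)² + 4)*((-2 - 1*1) + 9)/8 = 1 - (6² + 4)*((-2 - 1) + 9)/8 = 1 - (36 + 4)*(-3 + 9)/8 = 1 - 5*6 = 1 - ⅛*240 = 1 - 30 = -29)
P² = (-29)² = 841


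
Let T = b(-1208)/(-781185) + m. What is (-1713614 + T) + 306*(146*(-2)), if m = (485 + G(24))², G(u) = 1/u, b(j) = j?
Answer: -235135522104389/149987520 ≈ -1.5677e+6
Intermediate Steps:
G(u) = 1/u
m = 135512881/576 (m = (485 + 1/24)² = (11641/24)² = 135512881/576 ≈ 2.3527e+5)
T = 35286876879931/149987520 (T = -1208/(-781185) + 135512881/576 = -1208*(-1/781185) + 135512881/576 = 1208/781185 + 135512881/576 = 35286876879931/149987520 ≈ 2.3527e+5)
(-1713614 + T) + 306*(146*(-2)) = (-1713614 + 35286876879931/149987520) + 306*(146*(-2)) = -221733837217349/149987520 + 306*(-292) = -221733837217349/149987520 - 89352 = -235135522104389/149987520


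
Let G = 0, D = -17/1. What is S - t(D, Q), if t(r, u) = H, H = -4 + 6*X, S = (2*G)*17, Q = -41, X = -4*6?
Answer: 148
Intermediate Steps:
X = -24
D = -17 (D = -17*1 = -17)
S = 0 (S = (2*0)*17 = 0*17 = 0)
H = -148 (H = -4 + 6*(-24) = -4 - 144 = -148)
t(r, u) = -148
S - t(D, Q) = 0 - 1*(-148) = 0 + 148 = 148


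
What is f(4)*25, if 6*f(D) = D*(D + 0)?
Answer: 200/3 ≈ 66.667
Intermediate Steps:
f(D) = D²/6 (f(D) = (D*(D + 0))/6 = (D*D)/6 = D²/6)
f(4)*25 = ((⅙)*4²)*25 = ((⅙)*16)*25 = (8/3)*25 = 200/3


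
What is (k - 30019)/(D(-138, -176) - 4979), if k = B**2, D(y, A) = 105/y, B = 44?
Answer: 1291818/229069 ≈ 5.6394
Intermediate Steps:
k = 1936 (k = 44**2 = 1936)
(k - 30019)/(D(-138, -176) - 4979) = (1936 - 30019)/(105/(-138) - 4979) = -28083/(105*(-1/138) - 4979) = -28083/(-35/46 - 4979) = -28083/(-229069/46) = -28083*(-46/229069) = 1291818/229069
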